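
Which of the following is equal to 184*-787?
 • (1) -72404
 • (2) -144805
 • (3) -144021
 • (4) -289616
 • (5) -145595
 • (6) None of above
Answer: 6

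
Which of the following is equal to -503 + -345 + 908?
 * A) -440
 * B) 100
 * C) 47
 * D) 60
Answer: D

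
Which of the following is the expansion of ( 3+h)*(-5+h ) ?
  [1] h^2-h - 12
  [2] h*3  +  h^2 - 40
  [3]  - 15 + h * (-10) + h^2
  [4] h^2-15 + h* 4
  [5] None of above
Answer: 5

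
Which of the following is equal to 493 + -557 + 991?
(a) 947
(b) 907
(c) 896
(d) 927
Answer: d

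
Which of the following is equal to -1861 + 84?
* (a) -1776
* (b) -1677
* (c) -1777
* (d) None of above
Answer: c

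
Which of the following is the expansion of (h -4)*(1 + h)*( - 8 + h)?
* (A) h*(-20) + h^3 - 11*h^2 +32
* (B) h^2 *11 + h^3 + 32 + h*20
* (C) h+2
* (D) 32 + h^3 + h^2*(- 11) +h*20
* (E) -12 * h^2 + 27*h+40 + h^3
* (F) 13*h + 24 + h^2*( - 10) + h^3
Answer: D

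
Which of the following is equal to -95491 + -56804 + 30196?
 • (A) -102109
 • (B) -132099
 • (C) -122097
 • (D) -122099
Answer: D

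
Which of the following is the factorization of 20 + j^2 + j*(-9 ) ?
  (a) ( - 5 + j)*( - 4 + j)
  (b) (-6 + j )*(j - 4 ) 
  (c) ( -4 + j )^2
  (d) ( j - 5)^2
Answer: a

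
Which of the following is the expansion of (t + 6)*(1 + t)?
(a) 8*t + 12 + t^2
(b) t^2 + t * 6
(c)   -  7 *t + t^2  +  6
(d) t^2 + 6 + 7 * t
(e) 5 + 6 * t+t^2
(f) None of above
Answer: d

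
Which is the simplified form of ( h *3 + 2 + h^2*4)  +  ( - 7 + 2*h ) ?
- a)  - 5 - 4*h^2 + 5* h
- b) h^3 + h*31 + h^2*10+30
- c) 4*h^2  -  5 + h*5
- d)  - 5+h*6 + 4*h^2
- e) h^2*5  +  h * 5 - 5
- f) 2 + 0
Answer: c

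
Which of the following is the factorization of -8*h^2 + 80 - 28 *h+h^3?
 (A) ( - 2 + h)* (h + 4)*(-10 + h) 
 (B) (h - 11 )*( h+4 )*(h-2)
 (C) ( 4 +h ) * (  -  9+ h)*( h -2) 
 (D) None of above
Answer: A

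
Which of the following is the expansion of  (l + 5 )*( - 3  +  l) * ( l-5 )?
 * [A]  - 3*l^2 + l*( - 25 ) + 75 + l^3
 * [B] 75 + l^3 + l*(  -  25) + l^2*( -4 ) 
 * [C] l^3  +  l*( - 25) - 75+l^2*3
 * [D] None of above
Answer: A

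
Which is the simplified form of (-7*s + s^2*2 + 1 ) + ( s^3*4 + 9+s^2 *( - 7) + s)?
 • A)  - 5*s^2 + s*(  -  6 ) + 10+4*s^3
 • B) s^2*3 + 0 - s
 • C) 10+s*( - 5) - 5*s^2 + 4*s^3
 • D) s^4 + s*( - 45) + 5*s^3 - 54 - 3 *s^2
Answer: A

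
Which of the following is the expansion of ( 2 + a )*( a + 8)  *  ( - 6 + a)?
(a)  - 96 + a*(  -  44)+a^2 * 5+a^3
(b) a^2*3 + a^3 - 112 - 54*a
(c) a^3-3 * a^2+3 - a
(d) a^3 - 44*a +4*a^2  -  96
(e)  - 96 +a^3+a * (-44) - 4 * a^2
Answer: d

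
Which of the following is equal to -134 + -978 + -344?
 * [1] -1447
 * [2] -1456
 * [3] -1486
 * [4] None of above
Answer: 2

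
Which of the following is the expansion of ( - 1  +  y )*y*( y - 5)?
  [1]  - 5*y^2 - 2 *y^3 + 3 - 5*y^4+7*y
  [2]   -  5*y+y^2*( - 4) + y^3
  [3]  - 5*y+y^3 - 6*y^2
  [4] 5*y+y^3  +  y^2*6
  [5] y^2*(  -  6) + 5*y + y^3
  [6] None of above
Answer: 5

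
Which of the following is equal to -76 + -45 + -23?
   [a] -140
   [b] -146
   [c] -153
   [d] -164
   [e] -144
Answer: e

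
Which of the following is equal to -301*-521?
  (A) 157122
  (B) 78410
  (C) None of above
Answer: C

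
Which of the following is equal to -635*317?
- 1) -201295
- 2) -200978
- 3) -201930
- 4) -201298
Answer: 1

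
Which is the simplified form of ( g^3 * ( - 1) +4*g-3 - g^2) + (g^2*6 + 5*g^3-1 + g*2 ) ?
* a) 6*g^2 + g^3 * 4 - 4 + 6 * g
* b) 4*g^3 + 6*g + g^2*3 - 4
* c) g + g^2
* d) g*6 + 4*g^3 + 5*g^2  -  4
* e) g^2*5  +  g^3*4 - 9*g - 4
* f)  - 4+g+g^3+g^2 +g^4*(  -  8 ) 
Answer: d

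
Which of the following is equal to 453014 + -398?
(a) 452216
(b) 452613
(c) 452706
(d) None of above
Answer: d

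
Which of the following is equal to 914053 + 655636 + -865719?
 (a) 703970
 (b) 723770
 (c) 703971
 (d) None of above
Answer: a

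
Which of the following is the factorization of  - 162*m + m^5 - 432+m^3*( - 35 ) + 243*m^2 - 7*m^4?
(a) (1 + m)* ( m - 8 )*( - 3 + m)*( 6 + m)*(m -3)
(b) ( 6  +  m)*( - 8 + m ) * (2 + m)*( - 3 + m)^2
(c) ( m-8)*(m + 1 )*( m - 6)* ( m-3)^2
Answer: a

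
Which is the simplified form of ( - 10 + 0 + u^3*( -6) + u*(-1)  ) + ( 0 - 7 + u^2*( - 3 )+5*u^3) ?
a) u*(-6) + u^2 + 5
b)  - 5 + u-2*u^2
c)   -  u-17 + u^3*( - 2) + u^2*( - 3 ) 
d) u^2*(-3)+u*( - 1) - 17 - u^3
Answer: d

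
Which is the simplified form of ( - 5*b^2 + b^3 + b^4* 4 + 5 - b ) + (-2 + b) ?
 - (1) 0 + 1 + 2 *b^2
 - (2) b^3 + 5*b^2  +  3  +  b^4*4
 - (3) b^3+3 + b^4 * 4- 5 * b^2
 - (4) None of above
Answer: 3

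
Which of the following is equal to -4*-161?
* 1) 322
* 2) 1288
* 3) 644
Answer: 3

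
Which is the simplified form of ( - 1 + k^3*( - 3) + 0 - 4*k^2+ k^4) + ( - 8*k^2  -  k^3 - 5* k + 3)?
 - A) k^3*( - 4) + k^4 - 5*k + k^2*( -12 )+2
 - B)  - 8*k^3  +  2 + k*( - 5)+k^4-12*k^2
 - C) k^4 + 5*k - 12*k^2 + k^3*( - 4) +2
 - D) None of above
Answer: A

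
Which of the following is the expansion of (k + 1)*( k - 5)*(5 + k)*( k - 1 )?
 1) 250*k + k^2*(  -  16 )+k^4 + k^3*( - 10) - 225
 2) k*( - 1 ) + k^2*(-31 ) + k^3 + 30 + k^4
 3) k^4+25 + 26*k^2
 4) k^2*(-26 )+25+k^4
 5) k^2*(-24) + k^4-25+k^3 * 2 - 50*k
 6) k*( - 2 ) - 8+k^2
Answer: 4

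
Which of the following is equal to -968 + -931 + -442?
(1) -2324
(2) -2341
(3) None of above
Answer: 2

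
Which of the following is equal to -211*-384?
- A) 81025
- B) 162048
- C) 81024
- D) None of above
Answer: C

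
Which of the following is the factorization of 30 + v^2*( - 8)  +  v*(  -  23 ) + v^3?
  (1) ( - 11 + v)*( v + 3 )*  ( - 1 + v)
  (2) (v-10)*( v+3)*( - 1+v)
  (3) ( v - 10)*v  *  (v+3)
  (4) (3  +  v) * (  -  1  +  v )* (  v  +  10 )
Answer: 2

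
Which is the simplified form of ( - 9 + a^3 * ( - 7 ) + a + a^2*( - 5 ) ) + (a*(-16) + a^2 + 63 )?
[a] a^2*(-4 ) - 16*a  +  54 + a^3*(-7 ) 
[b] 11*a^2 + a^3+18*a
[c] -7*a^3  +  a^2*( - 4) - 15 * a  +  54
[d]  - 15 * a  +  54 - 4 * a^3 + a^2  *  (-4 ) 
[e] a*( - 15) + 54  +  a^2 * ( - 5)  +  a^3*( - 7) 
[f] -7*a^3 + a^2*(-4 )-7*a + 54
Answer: c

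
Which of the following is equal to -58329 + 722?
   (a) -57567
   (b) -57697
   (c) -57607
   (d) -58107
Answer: c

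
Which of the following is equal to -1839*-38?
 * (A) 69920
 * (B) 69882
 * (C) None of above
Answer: B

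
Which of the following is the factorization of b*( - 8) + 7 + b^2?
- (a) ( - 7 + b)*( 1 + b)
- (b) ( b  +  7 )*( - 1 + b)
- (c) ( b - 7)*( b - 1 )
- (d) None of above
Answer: c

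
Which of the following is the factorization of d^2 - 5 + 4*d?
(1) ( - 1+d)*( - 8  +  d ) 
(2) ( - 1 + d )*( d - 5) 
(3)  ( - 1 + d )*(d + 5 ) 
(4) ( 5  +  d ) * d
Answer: 3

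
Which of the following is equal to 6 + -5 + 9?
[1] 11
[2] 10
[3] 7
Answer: 2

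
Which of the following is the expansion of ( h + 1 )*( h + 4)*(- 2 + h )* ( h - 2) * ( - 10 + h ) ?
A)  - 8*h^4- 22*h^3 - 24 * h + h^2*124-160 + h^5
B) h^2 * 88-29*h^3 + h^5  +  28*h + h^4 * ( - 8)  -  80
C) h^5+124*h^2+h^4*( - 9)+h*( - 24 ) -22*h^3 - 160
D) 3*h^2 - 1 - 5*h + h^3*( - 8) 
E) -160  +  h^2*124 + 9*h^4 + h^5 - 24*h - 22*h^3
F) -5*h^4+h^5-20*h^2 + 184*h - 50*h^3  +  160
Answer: C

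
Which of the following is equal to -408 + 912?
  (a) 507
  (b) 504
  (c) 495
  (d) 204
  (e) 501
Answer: b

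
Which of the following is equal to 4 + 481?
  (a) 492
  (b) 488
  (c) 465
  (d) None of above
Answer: d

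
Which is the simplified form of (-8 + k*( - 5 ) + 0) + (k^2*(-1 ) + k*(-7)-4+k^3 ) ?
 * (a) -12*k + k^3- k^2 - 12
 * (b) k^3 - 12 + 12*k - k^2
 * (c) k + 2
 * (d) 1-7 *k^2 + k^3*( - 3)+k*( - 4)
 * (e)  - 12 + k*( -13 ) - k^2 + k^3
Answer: a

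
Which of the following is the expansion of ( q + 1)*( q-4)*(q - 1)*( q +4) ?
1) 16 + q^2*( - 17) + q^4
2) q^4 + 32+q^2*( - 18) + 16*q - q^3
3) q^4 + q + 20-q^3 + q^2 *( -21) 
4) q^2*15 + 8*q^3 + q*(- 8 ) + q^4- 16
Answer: 1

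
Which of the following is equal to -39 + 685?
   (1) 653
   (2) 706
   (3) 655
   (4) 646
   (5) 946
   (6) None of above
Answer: 4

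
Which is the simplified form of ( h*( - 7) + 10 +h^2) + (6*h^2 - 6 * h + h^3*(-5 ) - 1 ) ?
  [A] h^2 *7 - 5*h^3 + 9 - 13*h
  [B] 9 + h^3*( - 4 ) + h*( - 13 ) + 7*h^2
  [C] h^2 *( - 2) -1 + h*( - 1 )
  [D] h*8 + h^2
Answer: A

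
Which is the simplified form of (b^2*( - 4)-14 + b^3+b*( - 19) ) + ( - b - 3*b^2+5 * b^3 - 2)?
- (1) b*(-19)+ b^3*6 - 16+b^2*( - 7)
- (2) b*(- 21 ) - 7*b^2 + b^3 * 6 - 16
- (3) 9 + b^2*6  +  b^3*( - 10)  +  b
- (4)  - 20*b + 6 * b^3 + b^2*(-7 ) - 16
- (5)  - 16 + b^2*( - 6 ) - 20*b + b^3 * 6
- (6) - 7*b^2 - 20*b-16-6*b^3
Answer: 4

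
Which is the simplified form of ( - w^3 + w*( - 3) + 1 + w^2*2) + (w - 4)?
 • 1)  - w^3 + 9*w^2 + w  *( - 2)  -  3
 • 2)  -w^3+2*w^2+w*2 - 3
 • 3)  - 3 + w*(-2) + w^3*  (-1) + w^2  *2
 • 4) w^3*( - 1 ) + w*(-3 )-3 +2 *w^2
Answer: 3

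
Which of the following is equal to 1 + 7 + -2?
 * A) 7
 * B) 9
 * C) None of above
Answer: C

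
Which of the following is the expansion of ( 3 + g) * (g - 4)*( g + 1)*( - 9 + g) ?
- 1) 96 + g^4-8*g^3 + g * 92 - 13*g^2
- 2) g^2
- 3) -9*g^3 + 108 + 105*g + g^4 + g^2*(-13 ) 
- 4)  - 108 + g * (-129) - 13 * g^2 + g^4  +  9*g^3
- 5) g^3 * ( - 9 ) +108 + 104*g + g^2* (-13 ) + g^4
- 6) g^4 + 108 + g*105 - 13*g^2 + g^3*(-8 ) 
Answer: 3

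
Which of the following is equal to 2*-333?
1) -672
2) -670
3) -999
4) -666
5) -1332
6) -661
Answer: 4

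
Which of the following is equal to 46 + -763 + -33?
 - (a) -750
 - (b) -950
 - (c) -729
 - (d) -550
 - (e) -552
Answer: a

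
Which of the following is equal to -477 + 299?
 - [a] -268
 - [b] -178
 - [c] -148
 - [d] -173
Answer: b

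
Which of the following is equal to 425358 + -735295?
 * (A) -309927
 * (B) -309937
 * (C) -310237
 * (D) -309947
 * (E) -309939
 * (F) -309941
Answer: B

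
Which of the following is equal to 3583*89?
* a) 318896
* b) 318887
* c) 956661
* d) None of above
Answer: b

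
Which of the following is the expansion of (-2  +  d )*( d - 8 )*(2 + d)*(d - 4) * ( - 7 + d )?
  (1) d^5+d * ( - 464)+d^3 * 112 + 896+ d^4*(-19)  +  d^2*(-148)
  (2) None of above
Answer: 1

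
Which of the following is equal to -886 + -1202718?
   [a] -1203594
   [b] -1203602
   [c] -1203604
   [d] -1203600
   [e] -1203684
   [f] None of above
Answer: c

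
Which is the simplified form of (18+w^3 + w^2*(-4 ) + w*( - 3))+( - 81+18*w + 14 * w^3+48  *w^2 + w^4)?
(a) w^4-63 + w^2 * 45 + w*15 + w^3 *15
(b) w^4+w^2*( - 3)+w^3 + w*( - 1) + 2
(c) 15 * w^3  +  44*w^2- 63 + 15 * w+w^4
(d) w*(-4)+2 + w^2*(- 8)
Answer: c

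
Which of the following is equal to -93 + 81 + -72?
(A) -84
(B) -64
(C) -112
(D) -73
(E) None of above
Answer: A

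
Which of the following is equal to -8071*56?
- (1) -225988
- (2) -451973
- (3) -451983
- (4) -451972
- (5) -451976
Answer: 5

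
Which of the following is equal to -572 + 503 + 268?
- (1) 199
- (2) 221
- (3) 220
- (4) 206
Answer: 1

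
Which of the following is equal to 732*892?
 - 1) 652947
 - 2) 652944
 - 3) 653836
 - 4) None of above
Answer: 2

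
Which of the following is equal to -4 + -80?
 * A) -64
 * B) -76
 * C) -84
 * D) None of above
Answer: C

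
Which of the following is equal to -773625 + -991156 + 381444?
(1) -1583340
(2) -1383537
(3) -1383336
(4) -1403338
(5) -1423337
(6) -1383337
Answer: 6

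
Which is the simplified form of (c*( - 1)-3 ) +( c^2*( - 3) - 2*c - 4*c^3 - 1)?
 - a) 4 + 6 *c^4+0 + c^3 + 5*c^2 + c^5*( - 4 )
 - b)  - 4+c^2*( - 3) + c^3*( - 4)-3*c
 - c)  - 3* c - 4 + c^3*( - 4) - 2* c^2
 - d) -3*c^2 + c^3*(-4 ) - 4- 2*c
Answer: b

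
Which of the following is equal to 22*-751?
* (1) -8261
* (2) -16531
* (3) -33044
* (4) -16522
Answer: 4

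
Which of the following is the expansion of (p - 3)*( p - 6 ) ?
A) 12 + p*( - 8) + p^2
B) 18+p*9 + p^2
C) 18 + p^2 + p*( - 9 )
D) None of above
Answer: C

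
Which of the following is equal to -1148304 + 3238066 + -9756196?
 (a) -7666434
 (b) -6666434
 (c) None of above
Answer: a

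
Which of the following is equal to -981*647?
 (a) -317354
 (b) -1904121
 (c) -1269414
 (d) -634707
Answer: d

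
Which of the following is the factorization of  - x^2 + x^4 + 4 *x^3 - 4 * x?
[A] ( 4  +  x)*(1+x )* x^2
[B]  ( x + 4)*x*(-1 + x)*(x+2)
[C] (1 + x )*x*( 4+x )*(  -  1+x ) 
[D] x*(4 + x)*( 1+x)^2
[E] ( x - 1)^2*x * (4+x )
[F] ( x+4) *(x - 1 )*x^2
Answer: C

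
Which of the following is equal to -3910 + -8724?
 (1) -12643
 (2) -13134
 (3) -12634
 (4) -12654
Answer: 3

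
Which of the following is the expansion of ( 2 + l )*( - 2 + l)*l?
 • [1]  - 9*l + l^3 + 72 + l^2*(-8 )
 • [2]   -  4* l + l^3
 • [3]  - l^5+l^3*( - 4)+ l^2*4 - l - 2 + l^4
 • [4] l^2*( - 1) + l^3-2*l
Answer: 2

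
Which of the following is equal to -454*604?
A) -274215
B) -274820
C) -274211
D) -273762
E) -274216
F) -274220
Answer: E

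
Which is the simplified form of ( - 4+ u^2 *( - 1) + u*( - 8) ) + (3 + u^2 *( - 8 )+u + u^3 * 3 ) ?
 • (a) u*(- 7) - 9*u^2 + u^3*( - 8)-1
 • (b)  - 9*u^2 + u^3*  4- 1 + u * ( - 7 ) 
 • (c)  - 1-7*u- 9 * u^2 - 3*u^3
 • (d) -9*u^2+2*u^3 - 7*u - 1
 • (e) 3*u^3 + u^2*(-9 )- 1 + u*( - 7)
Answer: e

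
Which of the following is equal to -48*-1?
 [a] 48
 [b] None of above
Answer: a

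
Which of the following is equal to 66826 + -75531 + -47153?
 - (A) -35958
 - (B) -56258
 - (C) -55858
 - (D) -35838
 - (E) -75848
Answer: C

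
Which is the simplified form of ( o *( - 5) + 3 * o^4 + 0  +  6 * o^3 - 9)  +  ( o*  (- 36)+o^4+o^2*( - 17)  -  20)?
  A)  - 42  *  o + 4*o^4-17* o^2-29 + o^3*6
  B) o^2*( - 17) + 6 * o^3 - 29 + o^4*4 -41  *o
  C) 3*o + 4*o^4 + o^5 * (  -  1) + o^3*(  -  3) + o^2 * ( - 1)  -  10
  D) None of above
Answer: B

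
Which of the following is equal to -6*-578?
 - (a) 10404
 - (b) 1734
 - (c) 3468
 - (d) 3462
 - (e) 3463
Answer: c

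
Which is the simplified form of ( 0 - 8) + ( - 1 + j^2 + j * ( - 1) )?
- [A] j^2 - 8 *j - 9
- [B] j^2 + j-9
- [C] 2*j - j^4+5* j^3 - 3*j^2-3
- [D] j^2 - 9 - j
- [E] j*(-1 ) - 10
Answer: D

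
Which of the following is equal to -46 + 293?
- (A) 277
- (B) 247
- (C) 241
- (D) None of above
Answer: B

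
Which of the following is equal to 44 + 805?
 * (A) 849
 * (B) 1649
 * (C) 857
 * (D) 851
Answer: A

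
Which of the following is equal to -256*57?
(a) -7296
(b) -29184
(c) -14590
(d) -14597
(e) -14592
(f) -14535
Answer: e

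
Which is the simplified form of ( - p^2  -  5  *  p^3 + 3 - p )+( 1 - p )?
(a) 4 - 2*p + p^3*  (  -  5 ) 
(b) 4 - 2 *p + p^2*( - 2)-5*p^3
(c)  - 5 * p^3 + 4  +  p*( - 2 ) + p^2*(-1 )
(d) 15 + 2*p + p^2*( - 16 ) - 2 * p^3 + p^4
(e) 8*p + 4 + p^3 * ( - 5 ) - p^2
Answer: c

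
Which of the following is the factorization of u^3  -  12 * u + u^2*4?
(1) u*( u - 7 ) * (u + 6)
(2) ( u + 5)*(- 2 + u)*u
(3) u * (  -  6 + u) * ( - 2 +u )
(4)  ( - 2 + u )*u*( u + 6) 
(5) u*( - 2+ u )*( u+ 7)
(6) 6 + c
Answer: 4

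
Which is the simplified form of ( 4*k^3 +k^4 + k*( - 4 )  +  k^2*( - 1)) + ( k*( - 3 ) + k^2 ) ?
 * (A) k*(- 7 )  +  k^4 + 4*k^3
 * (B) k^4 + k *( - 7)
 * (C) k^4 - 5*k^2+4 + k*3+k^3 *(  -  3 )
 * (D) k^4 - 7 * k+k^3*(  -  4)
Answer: A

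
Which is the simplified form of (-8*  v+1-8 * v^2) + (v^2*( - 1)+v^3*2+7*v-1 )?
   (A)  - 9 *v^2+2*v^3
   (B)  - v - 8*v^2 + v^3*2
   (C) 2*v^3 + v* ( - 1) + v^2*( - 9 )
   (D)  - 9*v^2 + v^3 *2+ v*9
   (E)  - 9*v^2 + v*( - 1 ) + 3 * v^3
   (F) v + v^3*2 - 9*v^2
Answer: C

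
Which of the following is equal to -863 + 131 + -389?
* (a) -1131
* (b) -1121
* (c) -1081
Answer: b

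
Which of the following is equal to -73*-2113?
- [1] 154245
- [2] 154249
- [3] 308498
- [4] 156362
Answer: 2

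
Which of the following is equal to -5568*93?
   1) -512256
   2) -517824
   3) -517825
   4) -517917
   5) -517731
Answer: 2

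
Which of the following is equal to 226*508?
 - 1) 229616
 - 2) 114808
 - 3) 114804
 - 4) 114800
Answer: 2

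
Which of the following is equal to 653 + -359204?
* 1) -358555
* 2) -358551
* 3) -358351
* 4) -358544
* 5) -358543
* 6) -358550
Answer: 2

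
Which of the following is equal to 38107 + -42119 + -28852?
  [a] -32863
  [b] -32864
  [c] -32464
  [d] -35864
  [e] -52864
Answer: b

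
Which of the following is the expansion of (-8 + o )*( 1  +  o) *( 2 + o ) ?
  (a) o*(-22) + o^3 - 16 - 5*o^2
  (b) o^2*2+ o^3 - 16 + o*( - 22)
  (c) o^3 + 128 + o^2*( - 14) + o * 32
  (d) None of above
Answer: a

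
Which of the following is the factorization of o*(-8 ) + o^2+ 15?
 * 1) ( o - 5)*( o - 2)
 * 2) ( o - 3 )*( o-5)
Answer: 2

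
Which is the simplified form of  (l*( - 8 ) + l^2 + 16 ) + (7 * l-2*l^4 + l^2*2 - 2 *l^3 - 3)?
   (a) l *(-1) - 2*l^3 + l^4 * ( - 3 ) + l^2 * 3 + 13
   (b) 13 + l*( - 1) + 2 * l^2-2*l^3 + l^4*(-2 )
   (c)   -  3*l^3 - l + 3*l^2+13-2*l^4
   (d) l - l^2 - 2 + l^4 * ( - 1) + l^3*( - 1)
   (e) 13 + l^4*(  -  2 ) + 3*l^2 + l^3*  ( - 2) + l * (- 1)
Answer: e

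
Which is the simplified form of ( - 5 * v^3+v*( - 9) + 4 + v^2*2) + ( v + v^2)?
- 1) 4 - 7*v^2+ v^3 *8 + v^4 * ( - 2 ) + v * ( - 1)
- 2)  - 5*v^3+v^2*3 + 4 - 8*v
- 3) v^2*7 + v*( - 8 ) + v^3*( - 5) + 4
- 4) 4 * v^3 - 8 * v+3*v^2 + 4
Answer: 2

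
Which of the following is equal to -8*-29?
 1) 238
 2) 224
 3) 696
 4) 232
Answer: 4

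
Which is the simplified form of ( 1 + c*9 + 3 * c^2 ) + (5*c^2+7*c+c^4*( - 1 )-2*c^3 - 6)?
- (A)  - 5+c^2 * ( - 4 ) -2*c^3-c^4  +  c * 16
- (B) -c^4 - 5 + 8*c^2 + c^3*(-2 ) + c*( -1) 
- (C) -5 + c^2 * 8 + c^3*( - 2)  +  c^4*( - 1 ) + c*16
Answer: C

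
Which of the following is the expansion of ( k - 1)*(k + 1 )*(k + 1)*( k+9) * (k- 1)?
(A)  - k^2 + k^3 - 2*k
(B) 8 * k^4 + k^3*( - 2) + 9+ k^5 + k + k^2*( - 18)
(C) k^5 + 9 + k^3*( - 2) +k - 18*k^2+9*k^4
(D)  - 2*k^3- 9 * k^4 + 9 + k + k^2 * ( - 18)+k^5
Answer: C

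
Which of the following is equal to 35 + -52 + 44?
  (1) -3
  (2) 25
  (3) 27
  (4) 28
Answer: 3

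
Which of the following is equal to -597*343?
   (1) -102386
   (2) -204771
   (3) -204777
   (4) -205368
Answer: 2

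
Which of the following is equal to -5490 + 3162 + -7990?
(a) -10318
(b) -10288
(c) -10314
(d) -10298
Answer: a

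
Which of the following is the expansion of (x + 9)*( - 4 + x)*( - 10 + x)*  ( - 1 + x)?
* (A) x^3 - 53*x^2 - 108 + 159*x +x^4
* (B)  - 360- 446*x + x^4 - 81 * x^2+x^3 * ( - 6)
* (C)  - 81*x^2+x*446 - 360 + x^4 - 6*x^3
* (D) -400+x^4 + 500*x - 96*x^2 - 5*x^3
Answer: C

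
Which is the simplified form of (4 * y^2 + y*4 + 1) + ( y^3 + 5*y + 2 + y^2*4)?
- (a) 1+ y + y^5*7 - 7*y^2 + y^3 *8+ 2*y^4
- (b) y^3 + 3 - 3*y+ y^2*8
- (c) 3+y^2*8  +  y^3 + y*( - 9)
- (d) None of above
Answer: d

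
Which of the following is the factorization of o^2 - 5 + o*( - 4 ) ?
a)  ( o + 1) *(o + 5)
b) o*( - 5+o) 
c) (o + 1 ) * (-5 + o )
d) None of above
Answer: c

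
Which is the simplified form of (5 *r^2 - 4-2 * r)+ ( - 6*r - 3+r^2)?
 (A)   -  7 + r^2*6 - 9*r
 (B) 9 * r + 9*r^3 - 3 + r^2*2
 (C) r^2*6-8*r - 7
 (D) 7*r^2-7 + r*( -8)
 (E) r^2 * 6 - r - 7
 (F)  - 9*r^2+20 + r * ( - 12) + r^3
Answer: C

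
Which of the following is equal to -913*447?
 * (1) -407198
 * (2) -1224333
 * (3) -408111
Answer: 3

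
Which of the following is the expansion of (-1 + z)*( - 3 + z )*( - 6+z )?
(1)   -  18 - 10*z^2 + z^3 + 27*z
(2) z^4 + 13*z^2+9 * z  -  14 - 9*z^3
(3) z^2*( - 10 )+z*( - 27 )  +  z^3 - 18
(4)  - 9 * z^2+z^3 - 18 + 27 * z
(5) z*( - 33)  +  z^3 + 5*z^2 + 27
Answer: 1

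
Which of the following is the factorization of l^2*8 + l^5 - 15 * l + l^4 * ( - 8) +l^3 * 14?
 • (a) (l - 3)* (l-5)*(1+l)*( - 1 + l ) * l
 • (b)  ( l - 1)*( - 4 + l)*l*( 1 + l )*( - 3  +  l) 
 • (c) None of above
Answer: a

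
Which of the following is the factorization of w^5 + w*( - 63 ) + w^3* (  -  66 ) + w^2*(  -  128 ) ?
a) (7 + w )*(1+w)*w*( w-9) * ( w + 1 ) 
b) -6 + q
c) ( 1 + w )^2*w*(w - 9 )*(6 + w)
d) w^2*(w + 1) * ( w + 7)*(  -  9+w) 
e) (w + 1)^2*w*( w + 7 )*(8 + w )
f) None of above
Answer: a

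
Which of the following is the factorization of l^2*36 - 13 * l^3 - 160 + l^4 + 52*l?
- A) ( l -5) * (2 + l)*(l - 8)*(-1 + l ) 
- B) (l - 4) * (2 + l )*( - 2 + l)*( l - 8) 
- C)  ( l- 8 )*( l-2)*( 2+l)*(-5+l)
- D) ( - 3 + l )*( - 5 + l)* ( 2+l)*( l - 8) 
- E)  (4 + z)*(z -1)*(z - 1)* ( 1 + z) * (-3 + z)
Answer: C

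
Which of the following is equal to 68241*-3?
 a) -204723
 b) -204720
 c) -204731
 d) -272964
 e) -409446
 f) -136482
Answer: a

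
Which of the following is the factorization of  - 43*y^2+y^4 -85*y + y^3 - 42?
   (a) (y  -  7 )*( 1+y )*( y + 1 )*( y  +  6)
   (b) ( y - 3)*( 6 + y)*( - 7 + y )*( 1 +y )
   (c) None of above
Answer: a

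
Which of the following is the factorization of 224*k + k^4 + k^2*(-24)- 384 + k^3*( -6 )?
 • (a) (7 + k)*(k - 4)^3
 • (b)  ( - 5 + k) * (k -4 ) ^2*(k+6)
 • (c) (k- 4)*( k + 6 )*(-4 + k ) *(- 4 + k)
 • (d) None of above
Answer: c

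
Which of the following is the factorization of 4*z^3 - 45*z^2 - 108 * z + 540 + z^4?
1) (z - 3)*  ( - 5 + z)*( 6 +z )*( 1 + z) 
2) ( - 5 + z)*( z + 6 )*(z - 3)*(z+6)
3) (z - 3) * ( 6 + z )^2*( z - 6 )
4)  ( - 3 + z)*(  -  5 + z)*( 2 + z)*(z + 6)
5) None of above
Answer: 2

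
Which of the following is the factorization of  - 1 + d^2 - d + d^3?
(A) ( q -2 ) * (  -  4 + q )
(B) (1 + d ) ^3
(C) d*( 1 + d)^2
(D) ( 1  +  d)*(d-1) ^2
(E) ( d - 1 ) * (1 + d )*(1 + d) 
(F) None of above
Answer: E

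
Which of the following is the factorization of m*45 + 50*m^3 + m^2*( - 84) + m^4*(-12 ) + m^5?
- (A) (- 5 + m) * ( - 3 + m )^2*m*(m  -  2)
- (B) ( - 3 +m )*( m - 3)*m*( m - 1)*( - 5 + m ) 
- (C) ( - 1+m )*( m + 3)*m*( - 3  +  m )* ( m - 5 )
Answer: B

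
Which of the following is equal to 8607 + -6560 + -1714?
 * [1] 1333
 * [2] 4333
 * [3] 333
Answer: 3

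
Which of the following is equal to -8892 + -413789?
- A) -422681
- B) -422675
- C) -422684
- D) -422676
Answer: A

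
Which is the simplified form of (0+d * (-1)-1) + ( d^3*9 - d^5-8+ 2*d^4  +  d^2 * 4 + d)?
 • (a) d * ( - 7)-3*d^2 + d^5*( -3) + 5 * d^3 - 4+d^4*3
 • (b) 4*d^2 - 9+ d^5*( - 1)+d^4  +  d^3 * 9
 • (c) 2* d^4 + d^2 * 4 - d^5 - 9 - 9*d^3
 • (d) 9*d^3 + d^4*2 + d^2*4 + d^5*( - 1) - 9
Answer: d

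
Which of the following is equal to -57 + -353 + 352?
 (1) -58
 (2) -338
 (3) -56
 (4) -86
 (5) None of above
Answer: 1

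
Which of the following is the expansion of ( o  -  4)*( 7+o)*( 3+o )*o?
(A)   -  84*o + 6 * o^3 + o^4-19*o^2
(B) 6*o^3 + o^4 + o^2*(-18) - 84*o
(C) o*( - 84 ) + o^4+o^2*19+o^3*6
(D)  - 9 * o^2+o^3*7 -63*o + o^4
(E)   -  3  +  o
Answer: A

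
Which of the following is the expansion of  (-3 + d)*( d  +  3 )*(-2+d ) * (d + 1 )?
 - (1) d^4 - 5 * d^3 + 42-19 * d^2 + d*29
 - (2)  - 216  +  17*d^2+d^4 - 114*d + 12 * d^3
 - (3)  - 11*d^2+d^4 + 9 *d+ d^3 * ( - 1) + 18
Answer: 3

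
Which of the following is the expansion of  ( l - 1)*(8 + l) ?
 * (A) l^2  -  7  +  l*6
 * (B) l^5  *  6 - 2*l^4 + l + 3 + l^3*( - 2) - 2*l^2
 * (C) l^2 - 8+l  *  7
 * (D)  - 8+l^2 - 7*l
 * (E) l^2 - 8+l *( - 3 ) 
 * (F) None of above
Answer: C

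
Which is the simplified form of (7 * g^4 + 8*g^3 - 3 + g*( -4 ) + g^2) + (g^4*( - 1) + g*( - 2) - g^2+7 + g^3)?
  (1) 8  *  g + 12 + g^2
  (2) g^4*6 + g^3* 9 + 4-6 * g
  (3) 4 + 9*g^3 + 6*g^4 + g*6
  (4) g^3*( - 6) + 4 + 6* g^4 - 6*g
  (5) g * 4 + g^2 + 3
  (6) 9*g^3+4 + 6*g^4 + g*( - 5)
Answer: 2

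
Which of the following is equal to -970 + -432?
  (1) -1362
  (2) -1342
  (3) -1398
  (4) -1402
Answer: 4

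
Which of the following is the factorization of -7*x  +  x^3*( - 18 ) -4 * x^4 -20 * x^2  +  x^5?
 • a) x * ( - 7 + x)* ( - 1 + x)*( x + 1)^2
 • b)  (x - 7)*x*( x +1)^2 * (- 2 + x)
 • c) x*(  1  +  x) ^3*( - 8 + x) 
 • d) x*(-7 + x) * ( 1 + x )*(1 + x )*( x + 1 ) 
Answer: d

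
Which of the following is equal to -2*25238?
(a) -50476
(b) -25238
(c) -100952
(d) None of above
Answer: a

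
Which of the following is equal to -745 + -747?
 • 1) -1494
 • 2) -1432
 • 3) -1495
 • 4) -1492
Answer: 4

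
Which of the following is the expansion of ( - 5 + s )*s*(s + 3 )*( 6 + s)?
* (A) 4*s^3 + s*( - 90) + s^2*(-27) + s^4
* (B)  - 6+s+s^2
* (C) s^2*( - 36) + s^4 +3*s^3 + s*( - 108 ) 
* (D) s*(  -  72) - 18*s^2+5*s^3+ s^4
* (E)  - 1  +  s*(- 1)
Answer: A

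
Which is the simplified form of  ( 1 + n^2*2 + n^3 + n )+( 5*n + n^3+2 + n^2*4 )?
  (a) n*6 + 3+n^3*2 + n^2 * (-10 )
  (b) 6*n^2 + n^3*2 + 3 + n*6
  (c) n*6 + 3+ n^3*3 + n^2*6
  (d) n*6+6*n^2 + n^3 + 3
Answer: b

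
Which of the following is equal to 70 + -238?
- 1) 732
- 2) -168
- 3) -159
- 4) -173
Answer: 2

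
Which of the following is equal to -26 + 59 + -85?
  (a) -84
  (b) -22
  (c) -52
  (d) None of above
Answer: c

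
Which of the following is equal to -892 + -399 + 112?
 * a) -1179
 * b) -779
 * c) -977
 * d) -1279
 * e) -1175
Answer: a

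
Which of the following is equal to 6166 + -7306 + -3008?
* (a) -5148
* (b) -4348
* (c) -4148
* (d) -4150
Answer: c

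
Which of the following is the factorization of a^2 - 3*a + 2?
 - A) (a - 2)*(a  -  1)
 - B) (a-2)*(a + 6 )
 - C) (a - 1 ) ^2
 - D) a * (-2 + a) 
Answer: A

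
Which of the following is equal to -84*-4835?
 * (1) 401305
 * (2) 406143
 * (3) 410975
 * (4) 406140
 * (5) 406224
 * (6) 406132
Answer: 4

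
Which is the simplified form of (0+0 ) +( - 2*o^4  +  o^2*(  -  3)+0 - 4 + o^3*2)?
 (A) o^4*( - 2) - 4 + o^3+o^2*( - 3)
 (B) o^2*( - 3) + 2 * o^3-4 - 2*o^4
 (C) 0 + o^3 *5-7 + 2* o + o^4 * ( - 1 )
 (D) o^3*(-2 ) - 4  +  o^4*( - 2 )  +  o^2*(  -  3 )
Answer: B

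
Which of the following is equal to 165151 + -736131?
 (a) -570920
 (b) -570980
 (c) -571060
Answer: b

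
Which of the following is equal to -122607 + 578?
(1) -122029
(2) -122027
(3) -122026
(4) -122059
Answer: 1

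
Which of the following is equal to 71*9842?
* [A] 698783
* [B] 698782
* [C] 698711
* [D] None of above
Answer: B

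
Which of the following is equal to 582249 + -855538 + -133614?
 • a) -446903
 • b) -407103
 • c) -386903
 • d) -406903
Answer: d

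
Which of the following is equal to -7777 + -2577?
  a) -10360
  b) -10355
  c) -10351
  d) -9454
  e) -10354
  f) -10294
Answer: e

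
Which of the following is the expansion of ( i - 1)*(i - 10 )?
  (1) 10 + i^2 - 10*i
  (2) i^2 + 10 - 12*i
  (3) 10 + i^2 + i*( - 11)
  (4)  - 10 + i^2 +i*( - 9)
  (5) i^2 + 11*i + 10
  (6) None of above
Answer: 3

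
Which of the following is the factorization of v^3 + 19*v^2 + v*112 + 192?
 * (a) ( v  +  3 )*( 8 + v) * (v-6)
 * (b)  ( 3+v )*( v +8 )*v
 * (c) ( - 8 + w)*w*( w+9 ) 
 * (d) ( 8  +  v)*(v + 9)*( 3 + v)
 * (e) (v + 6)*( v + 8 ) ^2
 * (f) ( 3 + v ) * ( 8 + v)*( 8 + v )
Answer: f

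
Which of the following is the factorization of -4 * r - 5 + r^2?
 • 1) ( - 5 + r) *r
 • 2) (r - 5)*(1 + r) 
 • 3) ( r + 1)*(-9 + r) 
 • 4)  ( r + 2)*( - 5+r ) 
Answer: 2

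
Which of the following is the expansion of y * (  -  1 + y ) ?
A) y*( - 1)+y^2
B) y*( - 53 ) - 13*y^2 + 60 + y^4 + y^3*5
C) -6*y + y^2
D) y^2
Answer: A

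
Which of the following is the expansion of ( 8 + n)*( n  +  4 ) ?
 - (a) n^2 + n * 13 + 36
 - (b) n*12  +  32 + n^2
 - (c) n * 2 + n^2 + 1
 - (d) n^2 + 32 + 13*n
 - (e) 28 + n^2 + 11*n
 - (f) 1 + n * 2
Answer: b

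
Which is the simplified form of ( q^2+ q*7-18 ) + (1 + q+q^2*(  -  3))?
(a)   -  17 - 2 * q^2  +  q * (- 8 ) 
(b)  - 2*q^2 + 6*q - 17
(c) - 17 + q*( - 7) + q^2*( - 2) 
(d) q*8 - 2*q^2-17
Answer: d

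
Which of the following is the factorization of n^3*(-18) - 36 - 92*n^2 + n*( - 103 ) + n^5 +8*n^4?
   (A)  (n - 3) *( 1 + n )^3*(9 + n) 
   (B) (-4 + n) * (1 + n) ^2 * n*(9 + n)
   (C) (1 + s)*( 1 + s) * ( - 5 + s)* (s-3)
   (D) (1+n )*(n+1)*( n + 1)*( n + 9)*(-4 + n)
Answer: D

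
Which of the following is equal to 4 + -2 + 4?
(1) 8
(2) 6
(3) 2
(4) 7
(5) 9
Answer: 2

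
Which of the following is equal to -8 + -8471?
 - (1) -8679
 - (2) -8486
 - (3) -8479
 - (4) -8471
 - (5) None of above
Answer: 3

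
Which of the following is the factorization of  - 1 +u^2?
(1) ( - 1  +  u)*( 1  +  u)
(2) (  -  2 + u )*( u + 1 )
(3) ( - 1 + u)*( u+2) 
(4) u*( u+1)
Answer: 1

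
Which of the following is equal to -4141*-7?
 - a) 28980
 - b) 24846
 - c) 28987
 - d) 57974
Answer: c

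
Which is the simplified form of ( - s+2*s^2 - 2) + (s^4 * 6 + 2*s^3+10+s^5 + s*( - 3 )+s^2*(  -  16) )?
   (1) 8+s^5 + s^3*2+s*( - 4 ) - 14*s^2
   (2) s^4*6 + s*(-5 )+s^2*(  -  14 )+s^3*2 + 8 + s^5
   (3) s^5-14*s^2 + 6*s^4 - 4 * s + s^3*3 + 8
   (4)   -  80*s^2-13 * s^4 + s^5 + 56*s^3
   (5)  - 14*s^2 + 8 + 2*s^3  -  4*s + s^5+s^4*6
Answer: 5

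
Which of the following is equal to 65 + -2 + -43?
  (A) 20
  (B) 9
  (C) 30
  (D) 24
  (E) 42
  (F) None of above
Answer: A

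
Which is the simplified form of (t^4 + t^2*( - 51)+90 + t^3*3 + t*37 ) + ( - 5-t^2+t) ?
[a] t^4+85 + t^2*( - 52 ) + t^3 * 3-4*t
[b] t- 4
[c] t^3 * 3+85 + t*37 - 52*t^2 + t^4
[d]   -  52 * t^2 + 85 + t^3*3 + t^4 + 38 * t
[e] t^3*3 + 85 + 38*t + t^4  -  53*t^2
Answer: d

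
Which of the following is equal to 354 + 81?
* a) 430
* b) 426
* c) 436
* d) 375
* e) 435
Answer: e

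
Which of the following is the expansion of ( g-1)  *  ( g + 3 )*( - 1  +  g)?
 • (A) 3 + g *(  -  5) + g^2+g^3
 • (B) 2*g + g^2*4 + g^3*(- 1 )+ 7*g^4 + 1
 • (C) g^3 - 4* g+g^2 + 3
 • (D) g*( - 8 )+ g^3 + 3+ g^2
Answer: A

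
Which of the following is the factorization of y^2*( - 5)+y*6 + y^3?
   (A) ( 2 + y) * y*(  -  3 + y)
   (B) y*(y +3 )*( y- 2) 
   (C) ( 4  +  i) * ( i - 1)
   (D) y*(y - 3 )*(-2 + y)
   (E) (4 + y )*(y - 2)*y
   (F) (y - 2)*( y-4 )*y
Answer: D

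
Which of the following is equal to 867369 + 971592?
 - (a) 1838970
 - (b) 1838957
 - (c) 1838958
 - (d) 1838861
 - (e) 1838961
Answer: e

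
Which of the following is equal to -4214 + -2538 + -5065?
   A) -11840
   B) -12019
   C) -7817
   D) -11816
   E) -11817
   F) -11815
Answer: E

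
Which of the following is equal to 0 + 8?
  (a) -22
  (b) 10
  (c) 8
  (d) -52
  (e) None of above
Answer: c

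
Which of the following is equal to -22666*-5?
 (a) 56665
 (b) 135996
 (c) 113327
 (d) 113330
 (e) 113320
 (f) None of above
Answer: d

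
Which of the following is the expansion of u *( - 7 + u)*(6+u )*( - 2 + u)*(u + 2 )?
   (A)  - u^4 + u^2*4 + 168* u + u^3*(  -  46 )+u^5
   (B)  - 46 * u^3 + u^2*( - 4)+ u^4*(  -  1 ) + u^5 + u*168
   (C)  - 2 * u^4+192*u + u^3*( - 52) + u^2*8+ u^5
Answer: A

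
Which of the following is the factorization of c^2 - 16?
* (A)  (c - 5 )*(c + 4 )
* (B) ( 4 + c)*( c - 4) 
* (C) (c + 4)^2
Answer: B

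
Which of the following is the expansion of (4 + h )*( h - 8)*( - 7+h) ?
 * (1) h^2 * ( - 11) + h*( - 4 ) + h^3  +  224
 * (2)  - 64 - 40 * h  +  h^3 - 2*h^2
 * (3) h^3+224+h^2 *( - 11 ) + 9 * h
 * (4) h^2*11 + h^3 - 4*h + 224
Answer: 1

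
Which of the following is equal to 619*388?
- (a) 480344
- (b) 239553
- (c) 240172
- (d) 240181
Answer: c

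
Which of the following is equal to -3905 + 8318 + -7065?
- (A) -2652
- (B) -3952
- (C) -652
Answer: A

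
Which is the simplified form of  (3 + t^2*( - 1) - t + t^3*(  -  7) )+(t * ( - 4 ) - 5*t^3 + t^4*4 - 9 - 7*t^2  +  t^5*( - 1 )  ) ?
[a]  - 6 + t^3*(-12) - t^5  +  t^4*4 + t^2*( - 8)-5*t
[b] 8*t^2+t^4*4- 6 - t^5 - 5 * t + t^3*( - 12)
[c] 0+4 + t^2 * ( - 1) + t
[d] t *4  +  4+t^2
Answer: a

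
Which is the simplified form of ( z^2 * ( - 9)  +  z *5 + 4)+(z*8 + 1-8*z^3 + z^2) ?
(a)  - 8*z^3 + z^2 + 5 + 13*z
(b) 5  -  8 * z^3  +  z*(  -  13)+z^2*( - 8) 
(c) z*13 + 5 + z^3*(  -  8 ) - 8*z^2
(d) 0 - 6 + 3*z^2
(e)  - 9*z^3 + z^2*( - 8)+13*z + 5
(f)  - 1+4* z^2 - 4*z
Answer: c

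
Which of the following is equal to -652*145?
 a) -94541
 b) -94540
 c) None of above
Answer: b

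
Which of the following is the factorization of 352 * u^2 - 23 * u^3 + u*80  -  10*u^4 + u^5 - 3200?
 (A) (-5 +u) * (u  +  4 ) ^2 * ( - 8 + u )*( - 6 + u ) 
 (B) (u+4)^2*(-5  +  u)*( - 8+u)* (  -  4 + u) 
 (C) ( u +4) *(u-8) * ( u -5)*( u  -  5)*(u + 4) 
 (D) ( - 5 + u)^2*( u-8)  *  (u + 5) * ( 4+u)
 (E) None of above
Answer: C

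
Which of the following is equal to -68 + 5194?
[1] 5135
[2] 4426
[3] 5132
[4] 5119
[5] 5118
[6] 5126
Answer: 6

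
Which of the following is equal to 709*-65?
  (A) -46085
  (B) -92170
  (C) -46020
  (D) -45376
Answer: A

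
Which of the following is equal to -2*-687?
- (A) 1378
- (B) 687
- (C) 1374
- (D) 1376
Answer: C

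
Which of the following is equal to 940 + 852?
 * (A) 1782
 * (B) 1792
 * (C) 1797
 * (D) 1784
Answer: B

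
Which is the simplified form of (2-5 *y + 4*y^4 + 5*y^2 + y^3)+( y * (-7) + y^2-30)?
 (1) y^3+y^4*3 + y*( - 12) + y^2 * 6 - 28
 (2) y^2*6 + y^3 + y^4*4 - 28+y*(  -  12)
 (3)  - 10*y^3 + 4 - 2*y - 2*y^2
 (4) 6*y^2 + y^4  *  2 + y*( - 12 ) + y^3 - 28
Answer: 2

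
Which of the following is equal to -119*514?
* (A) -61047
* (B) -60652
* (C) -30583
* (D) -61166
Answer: D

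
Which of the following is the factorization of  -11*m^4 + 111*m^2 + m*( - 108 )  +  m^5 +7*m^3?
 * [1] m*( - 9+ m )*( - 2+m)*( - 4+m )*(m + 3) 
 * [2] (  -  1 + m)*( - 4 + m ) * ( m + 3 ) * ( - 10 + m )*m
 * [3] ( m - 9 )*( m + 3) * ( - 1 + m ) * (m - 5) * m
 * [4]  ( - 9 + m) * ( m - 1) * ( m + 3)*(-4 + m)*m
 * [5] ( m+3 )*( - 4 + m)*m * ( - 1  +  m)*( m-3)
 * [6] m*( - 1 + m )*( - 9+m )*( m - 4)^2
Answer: 4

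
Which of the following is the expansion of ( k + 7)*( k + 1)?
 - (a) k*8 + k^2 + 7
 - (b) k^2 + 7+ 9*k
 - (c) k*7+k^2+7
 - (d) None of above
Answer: a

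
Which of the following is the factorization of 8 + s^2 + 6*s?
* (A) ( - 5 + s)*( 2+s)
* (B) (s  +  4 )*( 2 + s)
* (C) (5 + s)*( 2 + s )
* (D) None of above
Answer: B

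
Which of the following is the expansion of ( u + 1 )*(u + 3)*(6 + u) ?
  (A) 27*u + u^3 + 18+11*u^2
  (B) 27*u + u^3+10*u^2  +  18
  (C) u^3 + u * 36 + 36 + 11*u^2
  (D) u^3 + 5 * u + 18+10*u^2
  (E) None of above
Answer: B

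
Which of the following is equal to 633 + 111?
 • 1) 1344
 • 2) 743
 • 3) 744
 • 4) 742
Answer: 3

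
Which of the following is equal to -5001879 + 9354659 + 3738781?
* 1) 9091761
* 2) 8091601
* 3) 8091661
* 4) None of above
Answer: 4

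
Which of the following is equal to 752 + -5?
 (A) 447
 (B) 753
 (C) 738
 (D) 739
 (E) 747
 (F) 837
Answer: E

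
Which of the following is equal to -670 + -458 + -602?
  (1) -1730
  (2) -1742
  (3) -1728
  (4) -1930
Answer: 1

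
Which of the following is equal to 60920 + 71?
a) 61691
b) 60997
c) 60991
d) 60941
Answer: c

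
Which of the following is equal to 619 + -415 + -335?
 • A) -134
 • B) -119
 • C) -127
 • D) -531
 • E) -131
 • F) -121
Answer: E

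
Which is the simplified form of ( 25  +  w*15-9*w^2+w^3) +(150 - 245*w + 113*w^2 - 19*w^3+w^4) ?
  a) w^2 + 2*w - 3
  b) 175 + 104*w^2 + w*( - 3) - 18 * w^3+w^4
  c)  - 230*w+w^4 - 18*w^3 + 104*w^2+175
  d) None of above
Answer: c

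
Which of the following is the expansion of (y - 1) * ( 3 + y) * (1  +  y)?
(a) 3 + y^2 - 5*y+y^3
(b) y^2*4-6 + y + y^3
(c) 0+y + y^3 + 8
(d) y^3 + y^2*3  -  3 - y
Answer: d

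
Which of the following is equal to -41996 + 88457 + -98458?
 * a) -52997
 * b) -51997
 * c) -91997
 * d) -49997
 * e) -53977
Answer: b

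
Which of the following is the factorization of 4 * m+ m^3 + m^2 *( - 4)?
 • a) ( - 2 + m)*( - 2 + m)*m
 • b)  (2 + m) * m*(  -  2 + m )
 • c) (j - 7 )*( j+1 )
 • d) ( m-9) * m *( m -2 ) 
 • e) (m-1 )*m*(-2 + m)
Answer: a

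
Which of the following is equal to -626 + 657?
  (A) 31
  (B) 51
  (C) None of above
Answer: A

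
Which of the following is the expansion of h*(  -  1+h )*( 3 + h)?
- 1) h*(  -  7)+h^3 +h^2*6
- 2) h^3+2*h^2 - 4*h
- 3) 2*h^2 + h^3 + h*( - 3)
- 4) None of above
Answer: 3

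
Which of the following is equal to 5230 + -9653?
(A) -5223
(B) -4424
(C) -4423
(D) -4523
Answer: C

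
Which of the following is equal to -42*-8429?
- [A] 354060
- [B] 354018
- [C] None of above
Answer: B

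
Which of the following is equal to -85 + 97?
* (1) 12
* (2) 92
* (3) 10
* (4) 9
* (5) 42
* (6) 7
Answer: 1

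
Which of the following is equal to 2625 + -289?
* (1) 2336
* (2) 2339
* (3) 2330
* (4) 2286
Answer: 1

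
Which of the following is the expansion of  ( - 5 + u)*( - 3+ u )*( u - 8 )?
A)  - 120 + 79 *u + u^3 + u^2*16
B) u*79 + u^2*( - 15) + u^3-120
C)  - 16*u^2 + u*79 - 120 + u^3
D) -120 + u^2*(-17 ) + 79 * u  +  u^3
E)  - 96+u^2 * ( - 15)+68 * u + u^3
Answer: C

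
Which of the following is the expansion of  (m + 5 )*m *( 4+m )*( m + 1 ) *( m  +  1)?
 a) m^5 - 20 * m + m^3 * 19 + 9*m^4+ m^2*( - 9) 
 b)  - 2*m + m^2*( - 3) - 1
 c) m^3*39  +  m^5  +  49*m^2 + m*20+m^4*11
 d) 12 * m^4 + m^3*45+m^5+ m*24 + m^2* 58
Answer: c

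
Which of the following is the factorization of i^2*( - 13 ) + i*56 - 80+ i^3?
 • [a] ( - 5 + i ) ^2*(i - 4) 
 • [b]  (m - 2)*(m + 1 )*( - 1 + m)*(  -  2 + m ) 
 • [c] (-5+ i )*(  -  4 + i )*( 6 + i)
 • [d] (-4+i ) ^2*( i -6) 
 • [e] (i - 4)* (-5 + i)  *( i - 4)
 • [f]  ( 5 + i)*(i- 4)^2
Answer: e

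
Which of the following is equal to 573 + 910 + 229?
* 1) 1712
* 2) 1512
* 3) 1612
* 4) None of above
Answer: 1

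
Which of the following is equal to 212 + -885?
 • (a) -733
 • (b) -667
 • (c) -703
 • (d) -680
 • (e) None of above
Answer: e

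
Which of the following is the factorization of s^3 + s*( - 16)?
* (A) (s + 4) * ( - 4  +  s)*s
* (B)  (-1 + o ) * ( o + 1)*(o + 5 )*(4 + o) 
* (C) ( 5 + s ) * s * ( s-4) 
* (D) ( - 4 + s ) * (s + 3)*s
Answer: A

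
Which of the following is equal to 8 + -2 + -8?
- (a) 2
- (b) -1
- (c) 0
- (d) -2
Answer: d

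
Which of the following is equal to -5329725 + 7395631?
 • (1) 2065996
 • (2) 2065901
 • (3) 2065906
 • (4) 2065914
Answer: 3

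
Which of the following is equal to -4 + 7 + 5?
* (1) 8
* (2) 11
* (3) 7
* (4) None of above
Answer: 1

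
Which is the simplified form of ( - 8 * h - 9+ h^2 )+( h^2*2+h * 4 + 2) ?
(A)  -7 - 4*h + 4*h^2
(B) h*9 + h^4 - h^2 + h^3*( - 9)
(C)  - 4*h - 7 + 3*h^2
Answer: C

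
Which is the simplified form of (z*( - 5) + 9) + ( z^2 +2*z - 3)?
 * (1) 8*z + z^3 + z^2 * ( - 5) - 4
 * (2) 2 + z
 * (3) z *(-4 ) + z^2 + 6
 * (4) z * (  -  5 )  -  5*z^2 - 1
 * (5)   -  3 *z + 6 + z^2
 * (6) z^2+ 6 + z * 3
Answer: 5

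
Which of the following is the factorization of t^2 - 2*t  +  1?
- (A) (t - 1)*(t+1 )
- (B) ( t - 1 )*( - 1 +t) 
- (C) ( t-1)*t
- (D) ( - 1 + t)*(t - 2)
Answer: B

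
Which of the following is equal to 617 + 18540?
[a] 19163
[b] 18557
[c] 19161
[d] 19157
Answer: d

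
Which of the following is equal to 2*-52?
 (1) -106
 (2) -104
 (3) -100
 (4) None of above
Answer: 2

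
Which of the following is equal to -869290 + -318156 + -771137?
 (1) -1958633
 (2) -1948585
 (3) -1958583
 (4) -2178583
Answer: 3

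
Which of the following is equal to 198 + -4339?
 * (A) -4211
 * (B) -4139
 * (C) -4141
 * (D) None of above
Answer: C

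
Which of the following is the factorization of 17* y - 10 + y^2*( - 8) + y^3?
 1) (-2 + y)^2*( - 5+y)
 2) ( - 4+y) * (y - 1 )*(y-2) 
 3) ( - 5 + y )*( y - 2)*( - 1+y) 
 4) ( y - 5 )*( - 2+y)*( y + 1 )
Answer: 3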